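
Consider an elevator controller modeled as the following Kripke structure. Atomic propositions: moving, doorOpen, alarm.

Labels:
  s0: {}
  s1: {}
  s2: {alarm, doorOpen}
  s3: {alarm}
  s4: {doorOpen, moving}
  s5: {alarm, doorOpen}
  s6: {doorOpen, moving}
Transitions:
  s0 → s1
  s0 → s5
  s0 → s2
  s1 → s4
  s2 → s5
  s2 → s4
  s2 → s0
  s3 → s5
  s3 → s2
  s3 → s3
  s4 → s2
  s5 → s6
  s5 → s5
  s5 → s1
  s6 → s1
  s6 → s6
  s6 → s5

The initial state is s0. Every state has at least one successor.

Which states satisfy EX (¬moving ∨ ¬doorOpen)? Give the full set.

States satisfying ¬moving ∨ ¬doorOpen: {s0, s1, s2, s3, s5}.
States satisfying EX (¬moving ∨ ¬doorOpen): {s0, s2, s3, s4, s5, s6}.

{s0, s2, s3, s4, s5, s6}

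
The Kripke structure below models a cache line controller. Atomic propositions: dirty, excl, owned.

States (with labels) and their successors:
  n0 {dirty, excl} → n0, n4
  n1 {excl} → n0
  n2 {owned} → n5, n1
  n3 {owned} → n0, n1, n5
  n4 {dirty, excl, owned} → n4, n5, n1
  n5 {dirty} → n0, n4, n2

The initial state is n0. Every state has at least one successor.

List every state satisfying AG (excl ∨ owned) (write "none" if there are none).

States satisfying excl ∨ owned: {n0, n1, n2, n3, n4}.
States satisfying AG (excl ∨ owned): ∅.

none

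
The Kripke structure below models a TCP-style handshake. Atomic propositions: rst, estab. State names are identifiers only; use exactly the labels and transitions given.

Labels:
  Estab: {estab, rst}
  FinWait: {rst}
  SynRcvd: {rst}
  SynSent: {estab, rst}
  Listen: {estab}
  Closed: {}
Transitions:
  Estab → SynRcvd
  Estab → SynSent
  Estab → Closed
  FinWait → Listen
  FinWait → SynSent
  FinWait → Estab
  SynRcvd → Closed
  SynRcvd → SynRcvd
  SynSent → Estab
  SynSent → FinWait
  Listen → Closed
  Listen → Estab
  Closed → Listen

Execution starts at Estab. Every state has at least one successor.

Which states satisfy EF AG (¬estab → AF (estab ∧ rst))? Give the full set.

States satisfying AG (¬estab → AF (estab ∧ rst)): ∅.
States satisfying EF AG (¬estab → AF (estab ∧ rst)): ∅.

none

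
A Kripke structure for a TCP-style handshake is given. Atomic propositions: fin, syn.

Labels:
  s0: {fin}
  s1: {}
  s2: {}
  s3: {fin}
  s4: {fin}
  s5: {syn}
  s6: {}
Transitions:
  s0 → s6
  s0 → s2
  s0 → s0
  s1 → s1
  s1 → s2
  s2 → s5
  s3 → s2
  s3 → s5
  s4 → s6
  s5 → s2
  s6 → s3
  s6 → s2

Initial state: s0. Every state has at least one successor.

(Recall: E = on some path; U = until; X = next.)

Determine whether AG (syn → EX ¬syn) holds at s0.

Holds

States satisfying syn → EX ¬syn: {s0, s1, s2, s3, s4, s5, s6}.
States satisfying AG (syn → EX ¬syn): {s0, s1, s2, s3, s4, s5, s6}.
Every state reachable from s0 satisfies syn → EX ¬syn.
s0 ∈ Sat(AG (syn → EX ¬syn)).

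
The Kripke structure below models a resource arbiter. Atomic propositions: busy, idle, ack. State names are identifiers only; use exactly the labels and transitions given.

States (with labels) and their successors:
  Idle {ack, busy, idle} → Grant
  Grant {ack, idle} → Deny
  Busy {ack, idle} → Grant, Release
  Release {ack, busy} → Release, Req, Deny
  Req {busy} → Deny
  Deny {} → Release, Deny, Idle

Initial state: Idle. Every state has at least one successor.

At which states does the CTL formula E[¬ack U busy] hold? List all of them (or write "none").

{Idle, Release, Req, Deny}

States satisfying ¬ack: {Req, Deny}.
States satisfying busy: {Idle, Release, Req}.
States satisfying E[¬ack U busy]: {Idle, Release, Req, Deny}.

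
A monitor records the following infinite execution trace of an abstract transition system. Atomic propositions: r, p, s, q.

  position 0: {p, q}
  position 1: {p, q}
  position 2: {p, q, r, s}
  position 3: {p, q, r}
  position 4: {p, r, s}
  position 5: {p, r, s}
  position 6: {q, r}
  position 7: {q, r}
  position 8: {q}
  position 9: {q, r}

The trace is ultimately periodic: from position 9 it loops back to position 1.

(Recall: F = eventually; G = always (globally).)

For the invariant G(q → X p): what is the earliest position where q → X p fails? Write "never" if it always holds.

Check q → X p at each position in order: 0 ✓, 1 ✓, 2 ✓, 3 ✓, 4 ✓, 5 ✓.
At position 6 the labels are {q, r} and the next position 7 has {q, r}, so q → X p is false there. This is the first violation.

6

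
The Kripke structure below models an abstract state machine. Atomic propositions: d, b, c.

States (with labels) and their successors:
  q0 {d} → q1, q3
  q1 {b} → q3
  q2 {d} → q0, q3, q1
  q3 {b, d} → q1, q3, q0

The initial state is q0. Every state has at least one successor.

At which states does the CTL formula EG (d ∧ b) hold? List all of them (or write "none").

{q3}

States satisfying d ∧ b: {q3}.
States satisfying EG (d ∧ b): {q3}.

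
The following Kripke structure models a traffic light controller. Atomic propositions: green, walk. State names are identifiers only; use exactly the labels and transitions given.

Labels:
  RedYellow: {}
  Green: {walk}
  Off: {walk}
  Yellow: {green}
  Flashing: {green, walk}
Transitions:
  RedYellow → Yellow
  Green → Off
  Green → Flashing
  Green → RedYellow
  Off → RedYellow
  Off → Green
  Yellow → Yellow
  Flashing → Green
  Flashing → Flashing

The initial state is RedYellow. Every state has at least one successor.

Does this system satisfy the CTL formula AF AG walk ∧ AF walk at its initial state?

States satisfying AG walk: ∅.
States satisfying AF AG walk: ∅.
States satisfying walk: {Green, Off, Flashing}.
States satisfying AF walk: {Green, Off, Flashing}.
States satisfying AF AG walk ∧ AF walk: ∅.
RedYellow ∉ Sat(AF AG walk ∧ AF walk).

No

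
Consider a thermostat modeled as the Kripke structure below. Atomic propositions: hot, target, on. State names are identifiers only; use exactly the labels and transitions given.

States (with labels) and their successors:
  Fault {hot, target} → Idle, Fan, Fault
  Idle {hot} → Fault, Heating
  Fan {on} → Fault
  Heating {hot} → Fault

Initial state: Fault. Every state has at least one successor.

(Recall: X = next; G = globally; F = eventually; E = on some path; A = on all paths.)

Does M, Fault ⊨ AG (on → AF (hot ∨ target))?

States satisfying on → AF (hot ∨ target): {Fault, Idle, Fan, Heating}.
States satisfying AG (on → AF (hot ∨ target)): {Fault, Idle, Fan, Heating}.
Every state reachable from Fault satisfies on → AF (hot ∨ target).
Fault ∈ Sat(AG (on → AF (hot ∨ target))).

Satisfied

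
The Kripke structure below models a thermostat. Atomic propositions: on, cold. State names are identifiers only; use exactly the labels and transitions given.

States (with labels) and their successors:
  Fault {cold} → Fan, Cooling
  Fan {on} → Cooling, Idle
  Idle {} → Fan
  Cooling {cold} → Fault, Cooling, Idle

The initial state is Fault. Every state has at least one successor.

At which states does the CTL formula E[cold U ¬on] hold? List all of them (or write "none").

States satisfying cold: {Fault, Cooling}.
States satisfying ¬on: {Fault, Idle, Cooling}.
States satisfying E[cold U ¬on]: {Fault, Idle, Cooling}.

{Fault, Idle, Cooling}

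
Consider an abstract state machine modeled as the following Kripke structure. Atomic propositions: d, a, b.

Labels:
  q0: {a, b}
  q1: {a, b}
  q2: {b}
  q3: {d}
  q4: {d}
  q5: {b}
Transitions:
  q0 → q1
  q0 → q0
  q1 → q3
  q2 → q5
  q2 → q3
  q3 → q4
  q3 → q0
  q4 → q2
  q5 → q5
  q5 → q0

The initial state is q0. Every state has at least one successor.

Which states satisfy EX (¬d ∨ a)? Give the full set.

{q0, q2, q3, q4, q5}

States satisfying ¬d ∨ a: {q0, q1, q2, q5}.
States satisfying EX (¬d ∨ a): {q0, q2, q3, q4, q5}.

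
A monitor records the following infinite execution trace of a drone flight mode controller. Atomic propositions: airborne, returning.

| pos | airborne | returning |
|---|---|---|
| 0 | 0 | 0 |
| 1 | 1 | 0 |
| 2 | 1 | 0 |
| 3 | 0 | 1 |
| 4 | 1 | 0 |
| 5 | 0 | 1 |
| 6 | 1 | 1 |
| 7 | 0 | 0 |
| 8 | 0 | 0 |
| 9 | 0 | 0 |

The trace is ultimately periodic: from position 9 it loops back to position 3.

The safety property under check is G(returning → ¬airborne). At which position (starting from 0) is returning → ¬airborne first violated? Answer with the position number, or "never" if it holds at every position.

6

Check returning → ¬airborne at each position in order: 0 ✓, 1 ✓, 2 ✓, 3 ✓, 4 ✓, 5 ✓.
At position 6 the labels are {airborne, returning}, so returning → ¬airborne is false there. This is the first violation.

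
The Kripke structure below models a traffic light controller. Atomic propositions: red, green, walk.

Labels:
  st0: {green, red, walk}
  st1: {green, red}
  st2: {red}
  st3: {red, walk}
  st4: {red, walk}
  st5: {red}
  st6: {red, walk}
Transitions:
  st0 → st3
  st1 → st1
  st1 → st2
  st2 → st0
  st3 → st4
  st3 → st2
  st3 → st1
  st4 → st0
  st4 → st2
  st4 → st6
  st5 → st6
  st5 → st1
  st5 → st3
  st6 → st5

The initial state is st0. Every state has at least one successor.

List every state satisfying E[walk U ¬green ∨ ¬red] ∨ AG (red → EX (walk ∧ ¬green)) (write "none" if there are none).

{st0, st2, st3, st4, st5, st6}

States satisfying walk: {st0, st3, st4, st6}.
States satisfying ¬green ∨ ¬red: {st2, st3, st4, st5, st6}.
States satisfying E[walk U ¬green ∨ ¬red]: {st0, st2, st3, st4, st5, st6}.
States satisfying red → EX (walk ∧ ¬green): {st0, st3, st4, st5}.
States satisfying AG (red → EX (walk ∧ ¬green)): ∅.
States satisfying E[walk U ¬green ∨ ¬red] ∨ AG (red → EX (walk ∧ ¬green)): {st0, st2, st3, st4, st5, st6}.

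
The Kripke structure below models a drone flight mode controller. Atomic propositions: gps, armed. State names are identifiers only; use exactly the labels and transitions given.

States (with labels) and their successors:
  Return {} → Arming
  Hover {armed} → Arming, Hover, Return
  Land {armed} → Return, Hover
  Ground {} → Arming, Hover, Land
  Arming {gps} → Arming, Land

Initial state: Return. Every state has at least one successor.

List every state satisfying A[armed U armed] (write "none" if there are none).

{Hover, Land}

States satisfying armed: {Hover, Land}.
States satisfying A[armed U armed]: {Hover, Land}.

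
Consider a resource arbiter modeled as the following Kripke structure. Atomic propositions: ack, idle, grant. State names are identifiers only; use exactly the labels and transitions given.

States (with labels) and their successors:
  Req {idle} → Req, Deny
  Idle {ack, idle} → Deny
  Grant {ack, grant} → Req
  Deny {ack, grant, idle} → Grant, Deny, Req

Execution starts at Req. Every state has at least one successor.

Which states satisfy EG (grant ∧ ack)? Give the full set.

States satisfying grant ∧ ack: {Grant, Deny}.
States satisfying EG (grant ∧ ack): {Deny}.

{Deny}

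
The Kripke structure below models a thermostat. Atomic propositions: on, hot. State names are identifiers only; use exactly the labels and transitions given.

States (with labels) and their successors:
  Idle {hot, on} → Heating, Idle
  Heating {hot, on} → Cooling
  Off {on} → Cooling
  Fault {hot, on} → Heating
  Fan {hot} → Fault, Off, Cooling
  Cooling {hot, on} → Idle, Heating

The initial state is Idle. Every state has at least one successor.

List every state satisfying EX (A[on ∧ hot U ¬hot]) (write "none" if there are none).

States satisfying A[on ∧ hot U ¬hot]: {Off}.
States satisfying EX (A[on ∧ hot U ¬hot]): {Fan}.

{Fan}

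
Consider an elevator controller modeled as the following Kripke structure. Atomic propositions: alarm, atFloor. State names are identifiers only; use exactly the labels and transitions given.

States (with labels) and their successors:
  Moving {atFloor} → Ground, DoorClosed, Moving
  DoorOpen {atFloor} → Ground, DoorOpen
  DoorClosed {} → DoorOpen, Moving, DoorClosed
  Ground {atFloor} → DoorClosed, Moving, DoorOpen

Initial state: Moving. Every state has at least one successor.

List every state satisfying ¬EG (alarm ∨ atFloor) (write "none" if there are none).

States satisfying alarm ∨ atFloor: {Moving, DoorOpen, Ground}.
States satisfying EG (alarm ∨ atFloor): {Moving, DoorOpen, Ground}.
States satisfying ¬EG (alarm ∨ atFloor): {DoorClosed}.

{DoorClosed}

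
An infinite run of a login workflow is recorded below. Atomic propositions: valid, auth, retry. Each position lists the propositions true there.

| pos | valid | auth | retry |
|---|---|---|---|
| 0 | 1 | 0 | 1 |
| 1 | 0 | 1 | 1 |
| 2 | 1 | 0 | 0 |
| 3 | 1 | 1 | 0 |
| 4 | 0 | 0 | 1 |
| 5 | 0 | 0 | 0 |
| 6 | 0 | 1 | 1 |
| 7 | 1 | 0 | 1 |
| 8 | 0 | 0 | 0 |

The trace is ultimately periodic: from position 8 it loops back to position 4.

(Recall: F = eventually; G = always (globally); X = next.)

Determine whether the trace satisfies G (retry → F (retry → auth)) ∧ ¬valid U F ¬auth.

Satisfied

retry → F (retry → auth) holds at every position 0..8, and those are all positions ever visited, so G (retry → F (retry → auth)) holds.
Positions where retry holds: 0, 1, 4, 6, 7.
Check F (retry → auth) at each: 0→ok, 1→ok, 4→ok, 6→ok, 7→ok.
Walking from position 0: F ¬auth first holds at position 0, and ¬valid holds at every earlier position along the way, so ¬valid U F ¬auth holds.
At position 0: G (retry → F (retry → auth)) is true; ¬valid U F ¬auth is true; so G (retry → F (retry → auth)) ∧ ¬valid U F ¬auth is true.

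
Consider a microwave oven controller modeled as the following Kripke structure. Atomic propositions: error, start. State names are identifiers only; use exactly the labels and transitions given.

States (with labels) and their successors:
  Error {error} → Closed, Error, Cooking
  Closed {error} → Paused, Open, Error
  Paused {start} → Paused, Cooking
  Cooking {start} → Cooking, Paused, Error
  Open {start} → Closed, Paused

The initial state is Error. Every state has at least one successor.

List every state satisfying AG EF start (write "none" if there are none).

States satisfying EF start: {Error, Closed, Paused, Cooking, Open}.
States satisfying AG EF start: {Error, Closed, Paused, Cooking, Open}.

{Error, Closed, Paused, Cooking, Open}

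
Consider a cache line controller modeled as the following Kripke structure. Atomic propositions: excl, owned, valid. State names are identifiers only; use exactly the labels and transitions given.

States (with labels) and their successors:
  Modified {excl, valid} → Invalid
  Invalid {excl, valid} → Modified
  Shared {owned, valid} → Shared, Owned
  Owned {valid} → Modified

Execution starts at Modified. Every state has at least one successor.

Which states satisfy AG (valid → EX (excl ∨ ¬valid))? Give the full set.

States satisfying valid → EX (excl ∨ ¬valid): {Modified, Invalid, Owned}.
States satisfying AG (valid → EX (excl ∨ ¬valid)): {Modified, Invalid, Owned}.

{Modified, Invalid, Owned}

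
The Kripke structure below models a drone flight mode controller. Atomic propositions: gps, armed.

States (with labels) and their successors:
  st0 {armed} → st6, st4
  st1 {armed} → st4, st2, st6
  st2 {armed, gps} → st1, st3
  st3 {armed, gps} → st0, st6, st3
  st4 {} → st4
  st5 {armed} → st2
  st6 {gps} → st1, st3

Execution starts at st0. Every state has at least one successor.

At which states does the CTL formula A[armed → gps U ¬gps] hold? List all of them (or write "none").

States satisfying armed → gps: {st2, st3, st4, st6}.
States satisfying ¬gps: {st0, st1, st4, st5}.
States satisfying A[armed → gps U ¬gps]: {st0, st1, st4, st5}.

{st0, st1, st4, st5}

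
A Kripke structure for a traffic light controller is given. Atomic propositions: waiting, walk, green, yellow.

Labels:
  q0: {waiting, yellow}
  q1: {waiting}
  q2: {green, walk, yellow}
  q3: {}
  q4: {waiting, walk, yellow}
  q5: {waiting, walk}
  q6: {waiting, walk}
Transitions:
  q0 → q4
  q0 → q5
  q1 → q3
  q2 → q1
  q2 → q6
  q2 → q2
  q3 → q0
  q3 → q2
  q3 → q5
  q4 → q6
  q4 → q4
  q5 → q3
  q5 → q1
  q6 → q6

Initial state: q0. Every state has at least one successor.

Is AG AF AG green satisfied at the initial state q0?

States satisfying AF AG green: ∅.
States satisfying AG AF AG green: ∅.
q0 is reachable from q0 and violates AF AG green, so AG fails at q0.
q0 ∉ Sat(AG AF AG green).

No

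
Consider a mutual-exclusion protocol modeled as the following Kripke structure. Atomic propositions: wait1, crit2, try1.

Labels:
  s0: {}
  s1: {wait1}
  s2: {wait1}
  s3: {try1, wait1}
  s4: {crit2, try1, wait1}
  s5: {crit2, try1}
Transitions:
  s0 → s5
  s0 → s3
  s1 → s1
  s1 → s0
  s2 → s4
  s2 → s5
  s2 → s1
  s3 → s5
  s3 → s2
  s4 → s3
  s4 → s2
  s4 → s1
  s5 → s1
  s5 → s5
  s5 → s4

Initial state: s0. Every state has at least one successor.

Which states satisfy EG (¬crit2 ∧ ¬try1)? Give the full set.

{s1, s2}

States satisfying ¬crit2 ∧ ¬try1: {s0, s1, s2}.
States satisfying EG (¬crit2 ∧ ¬try1): {s1, s2}.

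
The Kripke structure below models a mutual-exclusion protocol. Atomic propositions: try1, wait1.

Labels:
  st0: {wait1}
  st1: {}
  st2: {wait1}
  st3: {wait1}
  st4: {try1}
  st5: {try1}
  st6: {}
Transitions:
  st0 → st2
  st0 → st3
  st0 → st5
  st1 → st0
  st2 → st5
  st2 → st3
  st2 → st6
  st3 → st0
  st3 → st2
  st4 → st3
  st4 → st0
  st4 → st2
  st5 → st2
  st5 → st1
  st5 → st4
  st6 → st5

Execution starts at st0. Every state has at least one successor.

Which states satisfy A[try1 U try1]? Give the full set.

{st4, st5}

States satisfying try1: {st4, st5}.
States satisfying A[try1 U try1]: {st4, st5}.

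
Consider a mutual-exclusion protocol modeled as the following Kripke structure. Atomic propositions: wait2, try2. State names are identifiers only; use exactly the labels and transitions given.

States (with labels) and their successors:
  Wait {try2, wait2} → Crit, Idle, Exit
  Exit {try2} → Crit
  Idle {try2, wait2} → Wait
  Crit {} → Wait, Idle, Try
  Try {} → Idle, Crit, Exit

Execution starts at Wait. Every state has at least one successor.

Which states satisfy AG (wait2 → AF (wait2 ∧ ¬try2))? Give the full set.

States satisfying wait2 → AF (wait2 ∧ ¬try2): {Exit, Crit, Try}.
States satisfying AG (wait2 → AF (wait2 ∧ ¬try2)): ∅.

none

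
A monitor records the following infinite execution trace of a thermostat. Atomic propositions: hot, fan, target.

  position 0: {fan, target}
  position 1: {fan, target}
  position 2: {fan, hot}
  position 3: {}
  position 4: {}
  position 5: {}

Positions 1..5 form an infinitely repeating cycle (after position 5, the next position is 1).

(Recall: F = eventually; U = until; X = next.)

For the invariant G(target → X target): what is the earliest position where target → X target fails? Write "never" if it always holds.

Check target → X target at each position in order: 0 ✓.
At position 1 the labels are {fan, target} and the next position 2 has {fan, hot}, so target → X target is false there. This is the first violation.

1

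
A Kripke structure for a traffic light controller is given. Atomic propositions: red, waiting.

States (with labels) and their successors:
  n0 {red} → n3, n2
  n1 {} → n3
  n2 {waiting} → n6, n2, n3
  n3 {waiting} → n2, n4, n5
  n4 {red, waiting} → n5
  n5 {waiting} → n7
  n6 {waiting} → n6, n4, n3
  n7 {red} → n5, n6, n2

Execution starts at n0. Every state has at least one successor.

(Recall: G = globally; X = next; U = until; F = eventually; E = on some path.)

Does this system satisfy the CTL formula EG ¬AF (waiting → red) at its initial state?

States satisfying ¬AF (waiting → red): {n2, n3, n6}.
States satisfying EG ¬AF (waiting → red): {n2, n3, n6}.
No suitable path/successor from n0 witnesses the formula.
n0 ∉ Sat(EG ¬AF (waiting → red)).

No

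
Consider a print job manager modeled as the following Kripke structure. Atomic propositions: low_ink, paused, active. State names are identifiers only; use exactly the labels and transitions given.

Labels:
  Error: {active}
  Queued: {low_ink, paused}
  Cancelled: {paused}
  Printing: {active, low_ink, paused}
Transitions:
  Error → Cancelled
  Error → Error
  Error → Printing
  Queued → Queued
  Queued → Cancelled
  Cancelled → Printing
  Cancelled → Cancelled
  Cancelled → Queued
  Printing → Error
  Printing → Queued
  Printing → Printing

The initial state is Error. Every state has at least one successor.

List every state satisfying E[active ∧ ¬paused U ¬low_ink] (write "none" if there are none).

States satisfying active ∧ ¬paused: {Error}.
States satisfying ¬low_ink: {Error, Cancelled}.
States satisfying E[active ∧ ¬paused U ¬low_ink]: {Error, Cancelled}.

{Error, Cancelled}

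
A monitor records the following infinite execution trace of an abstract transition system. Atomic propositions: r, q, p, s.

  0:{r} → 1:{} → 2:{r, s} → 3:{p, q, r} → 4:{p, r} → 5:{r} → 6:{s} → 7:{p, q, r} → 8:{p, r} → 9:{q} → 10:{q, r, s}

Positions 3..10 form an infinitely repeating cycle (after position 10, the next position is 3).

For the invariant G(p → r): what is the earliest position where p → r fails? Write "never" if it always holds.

p → r holds at every position 0..10, and those are all the positions the trace ever visits, so the invariant G(p → r) is never violated.

never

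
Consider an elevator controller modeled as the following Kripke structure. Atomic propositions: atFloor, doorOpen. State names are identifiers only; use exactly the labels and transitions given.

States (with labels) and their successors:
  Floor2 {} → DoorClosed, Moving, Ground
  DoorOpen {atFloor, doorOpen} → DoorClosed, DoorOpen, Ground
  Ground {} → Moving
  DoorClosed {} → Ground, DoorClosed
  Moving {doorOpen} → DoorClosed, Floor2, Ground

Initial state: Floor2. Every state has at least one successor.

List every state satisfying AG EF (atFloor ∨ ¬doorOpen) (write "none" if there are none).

{Floor2, DoorOpen, Ground, DoorClosed, Moving}

States satisfying EF (atFloor ∨ ¬doorOpen): {Floor2, DoorOpen, Ground, DoorClosed, Moving}.
States satisfying AG EF (atFloor ∨ ¬doorOpen): {Floor2, DoorOpen, Ground, DoorClosed, Moving}.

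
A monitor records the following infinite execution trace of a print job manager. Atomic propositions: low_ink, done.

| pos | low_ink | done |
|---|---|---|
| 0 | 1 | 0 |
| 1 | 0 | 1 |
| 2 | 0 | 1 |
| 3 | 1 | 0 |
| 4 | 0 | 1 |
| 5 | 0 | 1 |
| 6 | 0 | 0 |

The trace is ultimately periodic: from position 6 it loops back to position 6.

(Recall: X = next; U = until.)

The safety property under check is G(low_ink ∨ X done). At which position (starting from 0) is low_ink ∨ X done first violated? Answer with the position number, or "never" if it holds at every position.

2

Check low_ink ∨ X done at each position in order: 0 ✓, 1 ✓.
At position 2 the labels are {done} and the next position 3 has {low_ink}, so low_ink ∨ X done is false there. This is the first violation.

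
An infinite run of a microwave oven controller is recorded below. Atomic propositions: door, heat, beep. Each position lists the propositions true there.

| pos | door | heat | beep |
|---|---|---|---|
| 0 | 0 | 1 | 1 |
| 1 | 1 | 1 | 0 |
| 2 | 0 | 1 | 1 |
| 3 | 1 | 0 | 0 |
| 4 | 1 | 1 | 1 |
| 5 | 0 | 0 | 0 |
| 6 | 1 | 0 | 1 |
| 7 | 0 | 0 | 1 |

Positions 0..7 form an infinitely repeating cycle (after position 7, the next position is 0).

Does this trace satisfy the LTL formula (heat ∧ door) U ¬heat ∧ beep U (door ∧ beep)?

Walking from position 0: at position 0, ¬heat has not yet held and heat ∧ door fails, so (heat ∧ door) U ¬heat is false.
Walking from position 0: at position 1, door ∧ beep has not yet held and beep fails, so beep U (door ∧ beep) is false.
At position 0: (heat ∧ door) U ¬heat is false; beep U (door ∧ beep) is false; so (heat ∧ door) U ¬heat ∧ beep U (door ∧ beep) is false.

Violated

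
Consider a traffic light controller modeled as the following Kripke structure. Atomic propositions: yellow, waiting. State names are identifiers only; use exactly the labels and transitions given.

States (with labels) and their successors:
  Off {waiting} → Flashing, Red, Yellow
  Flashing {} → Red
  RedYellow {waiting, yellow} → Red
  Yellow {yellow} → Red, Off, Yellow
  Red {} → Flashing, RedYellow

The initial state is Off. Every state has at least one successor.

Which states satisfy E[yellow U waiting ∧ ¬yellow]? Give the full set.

{Off, Yellow}

States satisfying yellow: {RedYellow, Yellow}.
States satisfying waiting ∧ ¬yellow: {Off}.
States satisfying E[yellow U waiting ∧ ¬yellow]: {Off, Yellow}.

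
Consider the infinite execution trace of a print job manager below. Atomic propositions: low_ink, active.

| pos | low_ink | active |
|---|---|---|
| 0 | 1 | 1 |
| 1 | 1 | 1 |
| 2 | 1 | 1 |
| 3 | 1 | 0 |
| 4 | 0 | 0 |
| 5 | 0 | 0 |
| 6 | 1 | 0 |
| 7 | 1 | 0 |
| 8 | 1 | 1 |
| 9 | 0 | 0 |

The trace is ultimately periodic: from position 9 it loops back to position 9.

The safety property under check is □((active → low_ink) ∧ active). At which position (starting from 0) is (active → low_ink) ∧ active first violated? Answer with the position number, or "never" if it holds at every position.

Check (active → low_ink) ∧ active at each position in order: 0 ✓, 1 ✓, 2 ✓.
At position 3 the labels are {low_ink}, so (active → low_ink) ∧ active is false there. This is the first violation.

3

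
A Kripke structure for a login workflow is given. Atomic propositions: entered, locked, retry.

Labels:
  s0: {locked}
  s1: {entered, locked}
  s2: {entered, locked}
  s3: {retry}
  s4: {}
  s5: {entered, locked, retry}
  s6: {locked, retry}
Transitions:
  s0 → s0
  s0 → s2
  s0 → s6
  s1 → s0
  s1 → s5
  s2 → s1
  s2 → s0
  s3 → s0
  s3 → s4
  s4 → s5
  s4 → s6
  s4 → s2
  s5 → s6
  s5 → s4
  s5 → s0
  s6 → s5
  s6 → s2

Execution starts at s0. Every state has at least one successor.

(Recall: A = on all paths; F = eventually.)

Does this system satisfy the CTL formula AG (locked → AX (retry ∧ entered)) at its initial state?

States satisfying locked → AX (retry ∧ entered): {s3, s4}.
States satisfying AG (locked → AX (retry ∧ entered)): ∅.
s0 is reachable from s0 and violates locked → AX (retry ∧ entered), so AG fails at s0.
s0 ∉ Sat(AG (locked → AX (retry ∧ entered))).

Violated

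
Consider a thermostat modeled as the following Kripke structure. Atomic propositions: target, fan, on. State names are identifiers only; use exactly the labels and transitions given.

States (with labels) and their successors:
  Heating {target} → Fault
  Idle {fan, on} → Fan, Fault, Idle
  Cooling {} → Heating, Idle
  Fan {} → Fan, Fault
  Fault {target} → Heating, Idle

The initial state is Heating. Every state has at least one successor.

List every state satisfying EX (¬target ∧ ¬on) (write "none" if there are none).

{Idle, Fan}

States satisfying ¬target ∧ ¬on: {Cooling, Fan}.
States satisfying EX (¬target ∧ ¬on): {Idle, Fan}.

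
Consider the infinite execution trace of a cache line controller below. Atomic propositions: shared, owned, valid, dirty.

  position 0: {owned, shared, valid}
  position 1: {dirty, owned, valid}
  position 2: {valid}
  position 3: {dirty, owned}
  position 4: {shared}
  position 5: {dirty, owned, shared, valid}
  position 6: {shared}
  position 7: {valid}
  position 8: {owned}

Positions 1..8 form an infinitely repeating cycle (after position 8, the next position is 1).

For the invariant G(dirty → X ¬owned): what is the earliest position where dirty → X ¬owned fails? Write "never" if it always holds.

dirty → X ¬owned holds at every position 0..8, and those are all the positions the trace ever visits, so the invariant G(dirty → X ¬owned) is never violated.

never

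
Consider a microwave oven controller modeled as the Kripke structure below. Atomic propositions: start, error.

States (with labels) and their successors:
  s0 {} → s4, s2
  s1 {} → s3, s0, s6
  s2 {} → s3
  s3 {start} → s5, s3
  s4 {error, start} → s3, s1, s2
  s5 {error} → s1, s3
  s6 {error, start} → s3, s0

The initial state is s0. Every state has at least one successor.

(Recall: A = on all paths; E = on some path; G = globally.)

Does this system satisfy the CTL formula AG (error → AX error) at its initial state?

States satisfying error → AX error: {s0, s1, s2, s3}.
States satisfying AG (error → AX error): ∅.
s4 is reachable from s0 and violates error → AX error, so AG fails at s0.
s0 ∉ Sat(AG (error → AX error)).

No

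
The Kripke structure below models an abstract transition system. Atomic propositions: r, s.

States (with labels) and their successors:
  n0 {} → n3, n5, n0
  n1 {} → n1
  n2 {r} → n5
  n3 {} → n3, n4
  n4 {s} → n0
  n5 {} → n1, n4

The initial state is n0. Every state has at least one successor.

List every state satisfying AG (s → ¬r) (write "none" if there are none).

States satisfying s → ¬r: {n0, n1, n2, n3, n4, n5}.
States satisfying AG (s → ¬r): {n0, n1, n2, n3, n4, n5}.

{n0, n1, n2, n3, n4, n5}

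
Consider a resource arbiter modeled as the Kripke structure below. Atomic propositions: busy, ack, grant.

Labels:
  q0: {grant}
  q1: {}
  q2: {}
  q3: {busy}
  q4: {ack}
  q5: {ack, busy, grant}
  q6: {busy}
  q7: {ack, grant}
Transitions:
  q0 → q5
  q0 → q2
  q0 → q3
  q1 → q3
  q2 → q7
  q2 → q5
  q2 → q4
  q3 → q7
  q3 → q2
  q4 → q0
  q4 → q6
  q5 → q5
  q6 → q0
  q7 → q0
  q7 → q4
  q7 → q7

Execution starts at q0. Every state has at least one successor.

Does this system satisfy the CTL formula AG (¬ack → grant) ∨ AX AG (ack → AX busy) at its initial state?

States satisfying ¬ack → grant: {q0, q4, q5, q7}.
States satisfying AG (¬ack → grant): {q5}.
States satisfying AG (ack → AX busy): {q5}.
States satisfying AX AG (ack → AX busy): {q5}.
States satisfying AG (¬ack → grant) ∨ AX AG (ack → AX busy): {q5}.
q0 ∉ Sat(AG (¬ack → grant) ∨ AX AG (ack → AX busy)).

Does not hold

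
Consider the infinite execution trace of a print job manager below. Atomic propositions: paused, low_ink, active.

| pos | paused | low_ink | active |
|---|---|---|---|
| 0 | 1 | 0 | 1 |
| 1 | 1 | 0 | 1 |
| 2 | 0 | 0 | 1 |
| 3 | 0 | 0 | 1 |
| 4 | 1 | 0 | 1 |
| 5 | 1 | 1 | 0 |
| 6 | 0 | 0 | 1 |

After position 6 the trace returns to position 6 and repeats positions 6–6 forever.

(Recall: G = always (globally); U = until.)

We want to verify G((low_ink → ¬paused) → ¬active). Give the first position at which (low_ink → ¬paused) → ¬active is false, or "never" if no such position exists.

0

At position 0 the labels are {active, paused}, so (low_ink → ¬paused) → ¬active is false there. This is the first violation.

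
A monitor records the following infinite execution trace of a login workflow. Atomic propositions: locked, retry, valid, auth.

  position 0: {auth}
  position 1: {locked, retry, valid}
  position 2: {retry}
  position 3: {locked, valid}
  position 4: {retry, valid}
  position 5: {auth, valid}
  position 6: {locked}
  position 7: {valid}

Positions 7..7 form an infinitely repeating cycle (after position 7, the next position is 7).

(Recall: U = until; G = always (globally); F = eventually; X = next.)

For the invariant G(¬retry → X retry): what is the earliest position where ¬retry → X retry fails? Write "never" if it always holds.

5

Check ¬retry → X retry at each position in order: 0 ✓, 1 ✓, 2 ✓, 3 ✓, 4 ✓.
At position 5 the labels are {auth, valid} and the next position 6 has {locked}, so ¬retry → X retry is false there. This is the first violation.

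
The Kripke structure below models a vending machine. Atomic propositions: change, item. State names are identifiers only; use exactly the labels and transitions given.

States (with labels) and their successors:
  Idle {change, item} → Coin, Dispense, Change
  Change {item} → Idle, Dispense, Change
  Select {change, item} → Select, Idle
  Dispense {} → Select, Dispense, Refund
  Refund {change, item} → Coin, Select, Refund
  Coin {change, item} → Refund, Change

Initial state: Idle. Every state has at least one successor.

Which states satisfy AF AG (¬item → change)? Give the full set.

States satisfying AG (¬item → change): ∅.
States satisfying AF AG (¬item → change): ∅.

none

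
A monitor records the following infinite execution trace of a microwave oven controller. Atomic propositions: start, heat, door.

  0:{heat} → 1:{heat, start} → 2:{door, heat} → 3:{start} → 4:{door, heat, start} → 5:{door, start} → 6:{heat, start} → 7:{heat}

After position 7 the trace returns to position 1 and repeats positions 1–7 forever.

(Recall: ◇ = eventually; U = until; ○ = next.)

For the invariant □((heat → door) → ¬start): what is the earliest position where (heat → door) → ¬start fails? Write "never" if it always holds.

3

Check (heat → door) → ¬start at each position in order: 0 ✓, 1 ✓, 2 ✓.
At position 3 the labels are {start}, so (heat → door) → ¬start is false there. This is the first violation.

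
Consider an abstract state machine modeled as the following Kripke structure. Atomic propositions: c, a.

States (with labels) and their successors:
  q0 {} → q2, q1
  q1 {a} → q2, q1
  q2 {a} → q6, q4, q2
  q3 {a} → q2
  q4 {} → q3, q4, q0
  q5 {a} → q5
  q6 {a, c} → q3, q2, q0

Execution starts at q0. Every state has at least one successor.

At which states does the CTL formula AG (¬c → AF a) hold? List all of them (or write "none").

{q5}

States satisfying ¬c → AF a: {q0, q1, q2, q3, q5, q6}.
States satisfying AG (¬c → AF a): {q5}.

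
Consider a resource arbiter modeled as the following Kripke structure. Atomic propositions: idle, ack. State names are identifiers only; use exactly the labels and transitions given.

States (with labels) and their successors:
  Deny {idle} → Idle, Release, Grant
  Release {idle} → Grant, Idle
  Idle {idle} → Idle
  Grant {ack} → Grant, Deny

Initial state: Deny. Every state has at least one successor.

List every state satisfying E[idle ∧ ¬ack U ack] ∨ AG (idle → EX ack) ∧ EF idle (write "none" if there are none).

{Deny, Release, Grant}

States satisfying idle ∧ ¬ack: {Deny, Release, Idle}.
States satisfying ack: {Grant}.
States satisfying E[idle ∧ ¬ack U ack]: {Deny, Release, Grant}.
States satisfying idle → EX ack: {Deny, Release, Grant}.
States satisfying AG (idle → EX ack): ∅.
States satisfying idle: {Deny, Release, Idle}.
States satisfying EF idle: {Deny, Release, Idle, Grant}.
States satisfying AG (idle → EX ack) ∧ EF idle: ∅.
States satisfying E[idle ∧ ¬ack U ack] ∨ AG (idle → EX ack) ∧ EF idle: {Deny, Release, Grant}.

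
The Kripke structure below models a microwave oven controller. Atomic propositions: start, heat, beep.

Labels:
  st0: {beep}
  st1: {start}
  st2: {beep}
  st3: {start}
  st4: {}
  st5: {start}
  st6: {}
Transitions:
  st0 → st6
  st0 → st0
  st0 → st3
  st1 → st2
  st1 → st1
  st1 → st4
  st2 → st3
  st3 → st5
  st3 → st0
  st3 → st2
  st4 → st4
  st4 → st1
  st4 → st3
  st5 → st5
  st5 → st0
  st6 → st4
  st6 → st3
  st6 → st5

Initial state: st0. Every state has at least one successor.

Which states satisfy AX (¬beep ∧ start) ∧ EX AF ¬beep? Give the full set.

{st2}

States satisfying ¬beep ∧ start: {st1, st3, st5}.
States satisfying AX (¬beep ∧ start): {st2}.
States satisfying AF ¬beep: {st1, st2, st3, st4, st5, st6}.
States satisfying EX AF ¬beep: {st0, st1, st2, st3, st4, st5, st6}.
States satisfying AX (¬beep ∧ start) ∧ EX AF ¬beep: {st2}.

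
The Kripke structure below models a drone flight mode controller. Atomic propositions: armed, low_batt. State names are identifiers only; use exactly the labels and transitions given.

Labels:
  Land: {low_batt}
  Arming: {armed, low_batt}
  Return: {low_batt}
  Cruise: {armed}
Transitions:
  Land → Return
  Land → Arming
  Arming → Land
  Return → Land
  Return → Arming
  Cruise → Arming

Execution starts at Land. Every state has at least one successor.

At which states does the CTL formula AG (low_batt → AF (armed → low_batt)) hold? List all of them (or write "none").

{Land, Arming, Return, Cruise}

States satisfying low_batt → AF (armed → low_batt): {Land, Arming, Return, Cruise}.
States satisfying AG (low_batt → AF (armed → low_batt)): {Land, Arming, Return, Cruise}.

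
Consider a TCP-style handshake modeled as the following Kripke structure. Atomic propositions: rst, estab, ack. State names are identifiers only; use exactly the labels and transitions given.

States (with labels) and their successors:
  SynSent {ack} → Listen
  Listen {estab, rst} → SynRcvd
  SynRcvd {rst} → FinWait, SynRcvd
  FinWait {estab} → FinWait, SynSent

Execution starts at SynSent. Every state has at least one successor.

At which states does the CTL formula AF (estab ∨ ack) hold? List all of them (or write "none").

{SynSent, Listen, FinWait}

States satisfying estab ∨ ack: {SynSent, Listen, FinWait}.
States satisfying AF (estab ∨ ack): {SynSent, Listen, FinWait}.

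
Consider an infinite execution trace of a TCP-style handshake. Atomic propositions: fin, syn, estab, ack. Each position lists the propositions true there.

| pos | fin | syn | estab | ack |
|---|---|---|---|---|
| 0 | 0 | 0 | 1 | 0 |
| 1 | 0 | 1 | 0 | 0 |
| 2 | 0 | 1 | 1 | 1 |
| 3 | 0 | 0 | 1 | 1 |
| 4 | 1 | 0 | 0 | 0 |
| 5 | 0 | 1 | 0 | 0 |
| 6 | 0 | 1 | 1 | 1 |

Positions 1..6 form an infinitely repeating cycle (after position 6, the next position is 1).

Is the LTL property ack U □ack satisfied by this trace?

Walking from position 0: at position 0, □ack has not yet held and ack fails, so ack U □ack is false.

Violated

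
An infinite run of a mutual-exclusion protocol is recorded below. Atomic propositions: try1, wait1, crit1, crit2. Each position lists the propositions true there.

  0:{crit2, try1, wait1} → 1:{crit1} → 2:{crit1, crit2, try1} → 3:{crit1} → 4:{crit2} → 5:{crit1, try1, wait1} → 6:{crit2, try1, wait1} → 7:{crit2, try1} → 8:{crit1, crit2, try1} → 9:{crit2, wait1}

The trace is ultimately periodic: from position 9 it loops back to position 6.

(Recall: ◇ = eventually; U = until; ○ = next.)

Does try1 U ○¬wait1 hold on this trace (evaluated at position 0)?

Holds

Walking from position 0: ○¬wait1 first holds at position 0, and try1 holds at every earlier position along the way, so try1 U ○¬wait1 holds.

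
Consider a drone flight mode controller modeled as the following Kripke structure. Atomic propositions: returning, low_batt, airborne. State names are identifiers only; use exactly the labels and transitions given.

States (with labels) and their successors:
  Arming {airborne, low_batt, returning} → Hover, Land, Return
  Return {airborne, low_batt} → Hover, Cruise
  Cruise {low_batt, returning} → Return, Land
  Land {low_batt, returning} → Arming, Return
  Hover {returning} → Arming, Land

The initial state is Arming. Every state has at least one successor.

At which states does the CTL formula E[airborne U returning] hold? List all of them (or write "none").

States satisfying airborne: {Arming, Return}.
States satisfying returning: {Arming, Cruise, Land, Hover}.
States satisfying E[airborne U returning]: {Arming, Return, Cruise, Land, Hover}.

{Arming, Return, Cruise, Land, Hover}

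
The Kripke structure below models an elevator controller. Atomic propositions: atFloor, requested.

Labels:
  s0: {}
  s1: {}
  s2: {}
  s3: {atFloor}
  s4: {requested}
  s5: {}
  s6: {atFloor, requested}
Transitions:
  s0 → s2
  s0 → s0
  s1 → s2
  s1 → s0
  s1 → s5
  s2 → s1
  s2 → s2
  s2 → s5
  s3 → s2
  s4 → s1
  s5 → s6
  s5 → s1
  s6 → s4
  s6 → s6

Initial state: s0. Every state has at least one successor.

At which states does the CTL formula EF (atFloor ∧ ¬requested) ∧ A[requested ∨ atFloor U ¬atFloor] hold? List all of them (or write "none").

States satisfying atFloor ∧ ¬requested: {s3}.
States satisfying EF (atFloor ∧ ¬requested): {s3}.
States satisfying requested ∨ atFloor: {s3, s4, s6}.
States satisfying ¬atFloor: {s0, s1, s2, s4, s5}.
States satisfying A[requested ∨ atFloor U ¬atFloor]: {s0, s1, s2, s3, s4, s5}.
States satisfying EF (atFloor ∧ ¬requested) ∧ A[requested ∨ atFloor U ¬atFloor]: {s3}.

{s3}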